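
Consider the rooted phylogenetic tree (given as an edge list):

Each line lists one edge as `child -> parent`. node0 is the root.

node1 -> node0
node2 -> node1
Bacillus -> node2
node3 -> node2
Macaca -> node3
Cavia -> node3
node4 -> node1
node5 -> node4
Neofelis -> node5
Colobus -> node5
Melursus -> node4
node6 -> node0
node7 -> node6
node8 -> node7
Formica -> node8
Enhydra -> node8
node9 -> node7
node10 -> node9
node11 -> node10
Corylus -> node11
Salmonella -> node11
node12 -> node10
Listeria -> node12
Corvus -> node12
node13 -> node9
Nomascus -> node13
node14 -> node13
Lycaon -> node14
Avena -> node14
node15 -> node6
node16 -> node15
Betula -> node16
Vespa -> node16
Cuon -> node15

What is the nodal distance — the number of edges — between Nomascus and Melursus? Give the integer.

The MRCA of Nomascus and Melursus is the root of the tree.
From Nomascus up to that node: 5 branches. From Melursus up to the same node: 3 branches. Total: 5 + 3 = 8.

8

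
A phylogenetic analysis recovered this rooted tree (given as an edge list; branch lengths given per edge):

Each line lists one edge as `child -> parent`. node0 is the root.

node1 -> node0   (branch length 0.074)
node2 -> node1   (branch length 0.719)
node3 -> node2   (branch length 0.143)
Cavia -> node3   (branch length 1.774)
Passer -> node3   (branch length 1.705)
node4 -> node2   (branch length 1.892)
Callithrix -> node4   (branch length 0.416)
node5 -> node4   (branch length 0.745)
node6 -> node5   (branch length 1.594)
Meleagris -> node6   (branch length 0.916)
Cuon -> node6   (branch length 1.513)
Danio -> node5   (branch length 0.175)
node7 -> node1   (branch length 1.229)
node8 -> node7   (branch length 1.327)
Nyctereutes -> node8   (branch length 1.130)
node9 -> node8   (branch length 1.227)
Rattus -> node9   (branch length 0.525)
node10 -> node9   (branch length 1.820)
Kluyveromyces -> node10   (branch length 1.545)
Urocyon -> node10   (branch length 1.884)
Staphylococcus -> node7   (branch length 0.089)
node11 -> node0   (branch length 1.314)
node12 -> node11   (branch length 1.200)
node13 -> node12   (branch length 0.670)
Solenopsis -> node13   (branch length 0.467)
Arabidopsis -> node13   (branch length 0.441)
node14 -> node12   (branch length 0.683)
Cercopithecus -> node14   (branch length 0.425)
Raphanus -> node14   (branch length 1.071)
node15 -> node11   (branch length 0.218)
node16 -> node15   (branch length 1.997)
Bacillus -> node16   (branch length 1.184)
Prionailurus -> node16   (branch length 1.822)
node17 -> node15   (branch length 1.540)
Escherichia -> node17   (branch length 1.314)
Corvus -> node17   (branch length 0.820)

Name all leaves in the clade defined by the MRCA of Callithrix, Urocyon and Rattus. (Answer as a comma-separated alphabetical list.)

Tracing Callithrix: it sits inside (Callithrix,((Meleagris,Cuon),Danio)).
Tracing Urocyon: it sits inside (Kluyveromyces,Urocyon).
Tracing Rattus: it sits inside (Rattus,(Kluyveromyces,Urocyon)).
The smallest clade enclosing all 3 is (((Cavia,Passer),(Callithrix,((Meleagris,Cuon),Danio))),((Nyctereutes,(Rattus,(Kluyveromyces,Urocyon))),Staphylococcus)); the answer is its 11 terminal taxa in alphabetical order.

Callithrix, Cavia, Cuon, Danio, Kluyveromyces, Meleagris, Nyctereutes, Passer, Rattus, Staphylococcus, Urocyon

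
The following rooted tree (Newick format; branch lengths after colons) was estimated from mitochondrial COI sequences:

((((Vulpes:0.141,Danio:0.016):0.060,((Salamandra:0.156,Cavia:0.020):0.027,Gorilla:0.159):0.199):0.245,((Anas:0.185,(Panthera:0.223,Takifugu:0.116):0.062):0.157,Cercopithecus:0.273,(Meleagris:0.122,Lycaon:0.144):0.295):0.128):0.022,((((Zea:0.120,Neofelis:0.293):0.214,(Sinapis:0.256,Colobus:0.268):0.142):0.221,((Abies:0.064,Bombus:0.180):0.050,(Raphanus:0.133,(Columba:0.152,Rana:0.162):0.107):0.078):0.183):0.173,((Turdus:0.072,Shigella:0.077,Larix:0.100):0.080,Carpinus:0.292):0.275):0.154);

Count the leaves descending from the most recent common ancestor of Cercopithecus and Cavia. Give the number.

11

The MRCA of Cercopithecus and Cavia is the node subtending (((Vulpes,Danio),((Salamandra,Cavia),Gorilla)),((Anas,(Panthera,Takifugu)),Cercopithecus,(Meleagris,Lycaon))).
That clade contains 11 terminal taxa: Anas, Cavia, Cercopithecus, Danio, Gorilla, Lycaon, Meleagris, Panthera, Salamandra, Takifugu, Vulpes.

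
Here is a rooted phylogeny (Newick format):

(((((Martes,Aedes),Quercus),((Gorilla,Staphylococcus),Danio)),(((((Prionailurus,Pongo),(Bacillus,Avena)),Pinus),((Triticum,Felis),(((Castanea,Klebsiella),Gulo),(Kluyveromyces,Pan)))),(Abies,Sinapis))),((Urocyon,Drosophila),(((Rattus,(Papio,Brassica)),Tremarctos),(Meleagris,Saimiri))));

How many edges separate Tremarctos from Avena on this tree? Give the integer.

The MRCA of Tremarctos and Avena is the root of the tree.
From Tremarctos up to that node: 4 branches. From Avena up to the same node: 7 branches. Total: 4 + 7 = 11.

11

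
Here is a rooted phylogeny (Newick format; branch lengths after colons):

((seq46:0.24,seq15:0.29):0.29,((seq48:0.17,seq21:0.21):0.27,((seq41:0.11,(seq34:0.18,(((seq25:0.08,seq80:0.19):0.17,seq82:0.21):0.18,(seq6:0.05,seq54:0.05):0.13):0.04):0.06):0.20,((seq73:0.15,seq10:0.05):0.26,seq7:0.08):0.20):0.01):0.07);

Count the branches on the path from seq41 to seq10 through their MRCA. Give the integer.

5

The MRCA of seq41 and seq10 is the node subtending ((seq41,(seq34,(((seq25,seq80),seq82),(seq6,seq54)))),((seq73,seq10),seq7)).
From seq41 up to that node: 2 branches. From seq10 up to the same node: 3 branches. Total: 2 + 3 = 5.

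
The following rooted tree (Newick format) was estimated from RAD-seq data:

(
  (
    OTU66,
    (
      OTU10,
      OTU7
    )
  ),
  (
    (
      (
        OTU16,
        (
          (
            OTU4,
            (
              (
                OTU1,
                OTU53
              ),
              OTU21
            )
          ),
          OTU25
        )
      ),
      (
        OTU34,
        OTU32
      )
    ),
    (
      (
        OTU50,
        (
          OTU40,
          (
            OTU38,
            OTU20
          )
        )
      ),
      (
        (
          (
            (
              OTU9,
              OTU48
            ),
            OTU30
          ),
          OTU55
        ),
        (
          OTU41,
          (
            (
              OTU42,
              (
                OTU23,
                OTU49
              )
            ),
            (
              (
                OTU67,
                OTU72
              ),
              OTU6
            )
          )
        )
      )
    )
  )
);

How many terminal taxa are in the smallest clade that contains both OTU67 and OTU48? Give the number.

11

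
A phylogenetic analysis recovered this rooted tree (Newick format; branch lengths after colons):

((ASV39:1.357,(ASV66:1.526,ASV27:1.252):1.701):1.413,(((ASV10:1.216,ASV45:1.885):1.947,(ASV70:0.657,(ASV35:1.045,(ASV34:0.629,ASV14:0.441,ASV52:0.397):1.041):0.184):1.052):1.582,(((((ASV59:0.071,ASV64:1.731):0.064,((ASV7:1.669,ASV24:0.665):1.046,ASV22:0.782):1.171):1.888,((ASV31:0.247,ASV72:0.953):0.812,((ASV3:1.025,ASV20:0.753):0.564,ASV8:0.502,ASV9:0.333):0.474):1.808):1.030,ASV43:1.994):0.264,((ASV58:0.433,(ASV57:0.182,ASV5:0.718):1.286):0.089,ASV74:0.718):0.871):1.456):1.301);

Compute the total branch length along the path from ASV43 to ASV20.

The path runs ASV43 → … → MRCA → … → ASV20; the MRCA is the node subtending ((((ASV59,ASV64),((ASV7,ASV24),ASV22)),((ASV31,ASV72),((ASV3,ASV20),ASV8,ASV9))),ASV43).
Branch lengths along that path: 1.994 + 1.030 + 1.808 + 0.474 + 0.564 + 0.753 = 6.623.

6.623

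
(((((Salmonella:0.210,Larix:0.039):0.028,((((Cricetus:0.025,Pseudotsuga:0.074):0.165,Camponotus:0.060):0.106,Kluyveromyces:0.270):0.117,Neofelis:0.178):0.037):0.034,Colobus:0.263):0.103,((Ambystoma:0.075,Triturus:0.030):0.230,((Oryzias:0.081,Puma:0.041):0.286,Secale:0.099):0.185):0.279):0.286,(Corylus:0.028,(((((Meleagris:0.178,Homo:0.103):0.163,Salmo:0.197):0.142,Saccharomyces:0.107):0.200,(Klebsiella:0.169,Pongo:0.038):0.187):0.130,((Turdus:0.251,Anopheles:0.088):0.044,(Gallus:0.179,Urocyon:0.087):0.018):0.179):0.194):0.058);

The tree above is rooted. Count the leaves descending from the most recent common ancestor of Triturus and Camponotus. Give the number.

13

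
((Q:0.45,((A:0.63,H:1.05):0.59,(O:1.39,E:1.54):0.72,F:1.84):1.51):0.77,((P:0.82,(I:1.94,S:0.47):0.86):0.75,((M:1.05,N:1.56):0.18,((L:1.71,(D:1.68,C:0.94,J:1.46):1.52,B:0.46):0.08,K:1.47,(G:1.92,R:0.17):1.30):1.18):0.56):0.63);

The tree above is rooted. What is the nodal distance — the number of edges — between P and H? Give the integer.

7

The MRCA of P and H is the root of the tree.
From P up to that node: 3 branches. From H up to the same node: 4 branches. Total: 3 + 4 = 7.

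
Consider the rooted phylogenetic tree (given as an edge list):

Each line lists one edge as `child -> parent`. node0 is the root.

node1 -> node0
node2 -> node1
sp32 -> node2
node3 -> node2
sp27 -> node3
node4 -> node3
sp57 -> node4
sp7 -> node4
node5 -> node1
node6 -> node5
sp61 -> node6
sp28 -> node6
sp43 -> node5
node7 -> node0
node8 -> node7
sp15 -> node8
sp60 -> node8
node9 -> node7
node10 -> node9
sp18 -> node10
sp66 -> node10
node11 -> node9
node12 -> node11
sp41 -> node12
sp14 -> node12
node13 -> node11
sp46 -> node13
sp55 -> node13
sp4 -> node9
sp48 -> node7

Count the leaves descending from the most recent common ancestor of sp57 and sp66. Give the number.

17

The MRCA of sp57 and sp66 is the root, so the clade is the entire tree.
That clade contains 17 terminal taxa: sp14, sp15, sp18, sp27, sp28, sp32, sp4, sp41, sp43, sp46, sp48, sp55, sp57, sp60, sp61, sp66, sp7.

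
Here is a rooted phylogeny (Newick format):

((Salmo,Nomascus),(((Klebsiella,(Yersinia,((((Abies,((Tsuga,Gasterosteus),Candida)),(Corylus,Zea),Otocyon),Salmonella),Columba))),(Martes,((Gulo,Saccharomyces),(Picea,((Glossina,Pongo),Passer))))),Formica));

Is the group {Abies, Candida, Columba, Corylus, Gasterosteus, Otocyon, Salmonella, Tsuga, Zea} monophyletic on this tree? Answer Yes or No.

Yes

The most recent common ancestor of these taxa subtends ((((Abies,((Tsuga,Gasterosteus),Candida)),(Corylus,Zea),Otocyon),Salmonella),Columba).
That clade has exactly 9 tips — every listed taxon and nothing else — so the group is monophyletic.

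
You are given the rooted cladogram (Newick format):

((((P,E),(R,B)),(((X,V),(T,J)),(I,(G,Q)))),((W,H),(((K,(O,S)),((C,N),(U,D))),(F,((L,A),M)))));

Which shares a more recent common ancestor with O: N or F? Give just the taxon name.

N

The MRCA of O and N subtends ((K,(O,S)),((C,N),(U,D))) (7 taxa).
The MRCA of O and F subtends (((K,(O,S)),((C,N),(U,D))),(F,((L,A),M))) (11 taxa).
The first is nested inside the second, so O shares a more recent common ancestor with N.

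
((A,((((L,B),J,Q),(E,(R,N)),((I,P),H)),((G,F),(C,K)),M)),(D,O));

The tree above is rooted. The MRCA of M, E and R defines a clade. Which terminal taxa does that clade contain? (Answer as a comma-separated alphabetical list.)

B, C, E, F, G, H, I, J, K, L, M, N, P, Q, R

Tracing M: it sits inside ((((L,B),J,Q),(E,(R,N)),((I,P),H)),((G,F),(C,K)),M).
Tracing E: it sits inside (E,(R,N)).
Tracing R: it sits inside (R,N).
The smallest clade enclosing all 3 is ((((L,B),J,Q),(E,(R,N)),((I,P),H)),((G,F),(C,K)),M); the answer is its 15 terminal taxa in alphabetical order.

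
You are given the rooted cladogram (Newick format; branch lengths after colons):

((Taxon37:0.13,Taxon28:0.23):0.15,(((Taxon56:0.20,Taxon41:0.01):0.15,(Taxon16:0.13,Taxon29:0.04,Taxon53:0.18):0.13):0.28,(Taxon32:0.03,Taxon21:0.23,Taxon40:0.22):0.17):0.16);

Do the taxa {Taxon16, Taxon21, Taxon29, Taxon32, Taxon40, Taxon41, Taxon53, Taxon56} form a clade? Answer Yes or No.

Yes

The most recent common ancestor of these taxa subtends (((Taxon56,Taxon41),(Taxon16,Taxon29,Taxon53)),(Taxon32,Taxon21,Taxon40)).
That clade has exactly 8 tips — every listed taxon and nothing else — so the group is monophyletic.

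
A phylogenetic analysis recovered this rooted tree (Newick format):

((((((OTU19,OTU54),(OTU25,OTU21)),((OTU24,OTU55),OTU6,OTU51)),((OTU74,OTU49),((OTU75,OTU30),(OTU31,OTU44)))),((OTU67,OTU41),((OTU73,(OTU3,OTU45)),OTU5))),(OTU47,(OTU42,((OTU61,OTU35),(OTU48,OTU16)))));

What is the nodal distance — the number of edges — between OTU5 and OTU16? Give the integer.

The MRCA of OTU5 and OTU16 is the root of the tree.
From OTU5 up to that node: 4 branches. From OTU16 up to the same node: 5 branches. Total: 4 + 5 = 9.

9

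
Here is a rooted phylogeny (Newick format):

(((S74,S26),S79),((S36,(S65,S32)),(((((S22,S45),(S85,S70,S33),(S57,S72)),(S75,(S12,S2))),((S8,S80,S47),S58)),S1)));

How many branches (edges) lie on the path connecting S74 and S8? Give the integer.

9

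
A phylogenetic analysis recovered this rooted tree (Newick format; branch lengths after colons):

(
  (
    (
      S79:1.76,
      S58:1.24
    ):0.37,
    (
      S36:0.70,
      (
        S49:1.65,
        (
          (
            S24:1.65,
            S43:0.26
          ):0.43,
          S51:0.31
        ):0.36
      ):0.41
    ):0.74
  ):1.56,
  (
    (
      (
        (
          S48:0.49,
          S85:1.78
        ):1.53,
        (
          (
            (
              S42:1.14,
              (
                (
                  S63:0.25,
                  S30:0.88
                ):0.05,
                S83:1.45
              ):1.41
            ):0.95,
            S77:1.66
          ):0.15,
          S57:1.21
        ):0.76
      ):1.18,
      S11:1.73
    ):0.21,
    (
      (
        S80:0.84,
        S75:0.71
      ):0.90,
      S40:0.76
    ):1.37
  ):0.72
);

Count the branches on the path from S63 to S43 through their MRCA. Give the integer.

The MRCA of S63 and S43 is the root of the tree.
From S63 up to that node: 9 branches. From S43 up to the same node: 6 branches. Total: 9 + 6 = 15.

15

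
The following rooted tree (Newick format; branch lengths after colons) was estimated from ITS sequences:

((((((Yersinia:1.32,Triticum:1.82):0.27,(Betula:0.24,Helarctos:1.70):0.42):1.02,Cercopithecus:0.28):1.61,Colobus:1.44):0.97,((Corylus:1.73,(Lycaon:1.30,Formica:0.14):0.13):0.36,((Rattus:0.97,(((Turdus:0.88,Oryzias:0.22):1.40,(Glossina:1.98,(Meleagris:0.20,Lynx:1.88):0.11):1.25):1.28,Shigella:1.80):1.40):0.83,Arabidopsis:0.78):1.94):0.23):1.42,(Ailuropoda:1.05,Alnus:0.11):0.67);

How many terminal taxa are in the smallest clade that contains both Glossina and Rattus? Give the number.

7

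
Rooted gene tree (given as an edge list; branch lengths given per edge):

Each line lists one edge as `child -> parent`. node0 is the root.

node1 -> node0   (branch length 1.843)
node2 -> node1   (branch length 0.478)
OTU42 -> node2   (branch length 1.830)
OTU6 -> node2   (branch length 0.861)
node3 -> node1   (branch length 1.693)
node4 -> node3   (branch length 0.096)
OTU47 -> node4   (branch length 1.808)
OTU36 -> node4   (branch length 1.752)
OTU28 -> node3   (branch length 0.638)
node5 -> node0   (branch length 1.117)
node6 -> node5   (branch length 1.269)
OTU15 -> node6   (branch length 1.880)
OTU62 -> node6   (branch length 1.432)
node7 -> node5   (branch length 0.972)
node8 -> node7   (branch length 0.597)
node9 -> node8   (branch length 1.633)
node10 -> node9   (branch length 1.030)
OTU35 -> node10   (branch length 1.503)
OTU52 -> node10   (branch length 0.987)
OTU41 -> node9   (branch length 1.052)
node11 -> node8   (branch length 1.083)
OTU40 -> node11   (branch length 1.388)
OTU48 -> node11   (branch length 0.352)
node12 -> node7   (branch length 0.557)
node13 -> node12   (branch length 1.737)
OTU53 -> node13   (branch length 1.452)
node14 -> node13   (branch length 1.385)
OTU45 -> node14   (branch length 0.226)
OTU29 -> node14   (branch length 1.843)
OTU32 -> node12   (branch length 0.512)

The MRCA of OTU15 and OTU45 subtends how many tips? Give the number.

The MRCA of OTU15 and OTU45 is the node subtending ((OTU15,OTU62),((((OTU35,OTU52),OTU41),(OTU40,OTU48)),((OTU53,(OTU45,OTU29)),OTU32))).
That clade contains 11 terminal taxa: OTU15, OTU29, OTU32, OTU35, OTU40, OTU41, OTU45, OTU48, OTU52, OTU53, OTU62.

11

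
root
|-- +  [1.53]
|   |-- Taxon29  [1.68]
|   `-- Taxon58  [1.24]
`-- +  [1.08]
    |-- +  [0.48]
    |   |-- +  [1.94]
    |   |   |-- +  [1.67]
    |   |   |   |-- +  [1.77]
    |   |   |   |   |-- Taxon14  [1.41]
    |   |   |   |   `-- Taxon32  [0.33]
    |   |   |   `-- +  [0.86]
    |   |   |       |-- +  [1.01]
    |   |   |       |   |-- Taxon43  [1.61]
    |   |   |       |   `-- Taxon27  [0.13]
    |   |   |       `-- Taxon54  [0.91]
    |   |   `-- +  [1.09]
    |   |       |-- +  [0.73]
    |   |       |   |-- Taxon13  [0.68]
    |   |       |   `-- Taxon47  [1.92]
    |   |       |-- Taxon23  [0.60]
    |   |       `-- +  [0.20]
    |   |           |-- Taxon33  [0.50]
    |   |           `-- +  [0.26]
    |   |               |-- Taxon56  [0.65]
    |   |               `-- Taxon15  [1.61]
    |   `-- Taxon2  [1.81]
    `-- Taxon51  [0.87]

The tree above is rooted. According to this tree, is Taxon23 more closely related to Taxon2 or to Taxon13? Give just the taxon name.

Taxon13

The MRCA of Taxon23 and Taxon13 subtends ((Taxon13,Taxon47),Taxon23,(Taxon33,(Taxon56,Taxon15))) (6 taxa).
The MRCA of Taxon23 and Taxon2 subtends ((((Taxon14,Taxon32),((Taxon43,Taxon27),Taxon54)),((Taxon13,Taxon47),Taxon23,(Taxon33,(Taxon56,Taxon15)))),Taxon2) (12 taxa).
The first is nested inside the second, so Taxon23 shares a more recent common ancestor with Taxon13.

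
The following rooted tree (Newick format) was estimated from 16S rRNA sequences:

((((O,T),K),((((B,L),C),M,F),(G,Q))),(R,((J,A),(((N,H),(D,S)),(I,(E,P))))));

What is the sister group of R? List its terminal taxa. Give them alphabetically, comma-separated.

A, D, E, H, I, J, N, P, S

R attaches to the tree at the node subtending (R,((J,A),(((N,H),(D,S)),(I,(E,P))))).
The other lineage descending from that same node — the sister group — is ((J,A),(((N,H),(D,S)),(I,(E,P)))); its 9 tips in alphabetical order are the answer.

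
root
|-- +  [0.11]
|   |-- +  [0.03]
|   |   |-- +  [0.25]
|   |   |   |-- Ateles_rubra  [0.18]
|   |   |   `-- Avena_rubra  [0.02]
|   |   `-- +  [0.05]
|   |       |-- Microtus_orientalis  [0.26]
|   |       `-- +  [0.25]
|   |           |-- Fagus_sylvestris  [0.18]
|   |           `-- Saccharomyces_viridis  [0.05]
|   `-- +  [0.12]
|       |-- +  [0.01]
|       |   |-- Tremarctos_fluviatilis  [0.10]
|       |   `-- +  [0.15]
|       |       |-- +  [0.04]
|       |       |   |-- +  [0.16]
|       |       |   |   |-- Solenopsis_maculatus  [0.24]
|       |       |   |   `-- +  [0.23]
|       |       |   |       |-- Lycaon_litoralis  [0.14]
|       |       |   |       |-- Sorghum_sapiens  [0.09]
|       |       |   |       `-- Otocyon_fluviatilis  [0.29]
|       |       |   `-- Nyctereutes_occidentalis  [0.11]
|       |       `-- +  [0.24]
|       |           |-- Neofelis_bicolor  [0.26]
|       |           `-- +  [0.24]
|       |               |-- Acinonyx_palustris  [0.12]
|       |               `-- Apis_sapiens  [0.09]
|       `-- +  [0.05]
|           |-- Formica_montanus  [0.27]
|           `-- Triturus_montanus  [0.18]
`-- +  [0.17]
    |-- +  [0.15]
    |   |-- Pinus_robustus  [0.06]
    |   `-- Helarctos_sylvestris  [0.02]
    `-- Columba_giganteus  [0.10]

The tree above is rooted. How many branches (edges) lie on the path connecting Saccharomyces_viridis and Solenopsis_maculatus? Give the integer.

The MRCA of Saccharomyces_viridis and Solenopsis_maculatus is the node subtending (((Ateles_rubra,Avena_rubra),(Microtus_orientalis,(Fagus_sylvestris,Saccharomyces_viridis))),((Tremarctos_fluviatilis,(((Solenopsis_maculatus,(Lycaon_litoralis,Sorghum_sapiens,Otocyon_fluviatilis)),Nyctereutes_occidentalis),(Neofelis_bicolor,(Acinonyx_palustris,Apis_sapiens)))),(Formica_montanus,Triturus_montanus))).
From Saccharomyces_viridis up to that node: 4 branches. From Solenopsis_maculatus up to the same node: 6 branches. Total: 4 + 6 = 10.

10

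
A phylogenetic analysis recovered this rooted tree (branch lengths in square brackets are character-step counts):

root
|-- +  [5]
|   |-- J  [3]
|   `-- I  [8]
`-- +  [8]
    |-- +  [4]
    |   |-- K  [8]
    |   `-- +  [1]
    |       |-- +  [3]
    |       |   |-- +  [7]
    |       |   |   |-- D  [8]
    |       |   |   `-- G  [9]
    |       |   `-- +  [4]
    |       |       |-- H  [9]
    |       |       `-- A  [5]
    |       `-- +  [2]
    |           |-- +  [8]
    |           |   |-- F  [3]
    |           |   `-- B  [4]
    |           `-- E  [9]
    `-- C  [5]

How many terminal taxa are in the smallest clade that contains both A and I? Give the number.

The MRCA of A and I is the root, so the clade is the entire tree.
That clade contains 11 terminal taxa: A, B, C, D, E, F, G, H, I, J, K.

11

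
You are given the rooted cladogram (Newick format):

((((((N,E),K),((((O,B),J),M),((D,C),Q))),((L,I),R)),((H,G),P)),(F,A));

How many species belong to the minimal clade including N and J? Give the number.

The MRCA of N and J is the node subtending (((N,E),K),((((O,B),J),M),((D,C),Q))).
That clade contains 10 terminal taxa: B, C, D, E, J, K, M, N, O, Q.

10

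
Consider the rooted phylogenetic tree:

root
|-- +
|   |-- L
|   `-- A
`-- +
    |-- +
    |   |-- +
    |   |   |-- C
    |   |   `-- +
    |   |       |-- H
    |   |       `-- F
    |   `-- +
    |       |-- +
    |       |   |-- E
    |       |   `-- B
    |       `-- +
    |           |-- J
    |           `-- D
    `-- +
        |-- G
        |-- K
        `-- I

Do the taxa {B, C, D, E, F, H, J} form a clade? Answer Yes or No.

Yes

The most recent common ancestor of these taxa subtends ((C,(H,F)),((E,B),(J,D))).
That clade has exactly 7 tips — every listed taxon and nothing else — so the group is monophyletic.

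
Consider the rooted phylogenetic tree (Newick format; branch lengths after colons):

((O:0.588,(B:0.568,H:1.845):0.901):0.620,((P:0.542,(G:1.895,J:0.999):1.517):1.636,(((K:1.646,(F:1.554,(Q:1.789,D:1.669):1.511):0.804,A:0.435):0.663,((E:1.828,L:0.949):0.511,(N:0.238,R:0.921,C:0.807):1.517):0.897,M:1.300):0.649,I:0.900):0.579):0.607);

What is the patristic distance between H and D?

The path runs H → … → MRCA → … → D; the MRCA is the root of the tree.
Branch lengths along that path: 1.845 + 0.901 + 0.620 + 0.607 + 0.579 + 0.649 + 0.663 + 0.804 + 1.511 + 1.669 = 9.848.

9.848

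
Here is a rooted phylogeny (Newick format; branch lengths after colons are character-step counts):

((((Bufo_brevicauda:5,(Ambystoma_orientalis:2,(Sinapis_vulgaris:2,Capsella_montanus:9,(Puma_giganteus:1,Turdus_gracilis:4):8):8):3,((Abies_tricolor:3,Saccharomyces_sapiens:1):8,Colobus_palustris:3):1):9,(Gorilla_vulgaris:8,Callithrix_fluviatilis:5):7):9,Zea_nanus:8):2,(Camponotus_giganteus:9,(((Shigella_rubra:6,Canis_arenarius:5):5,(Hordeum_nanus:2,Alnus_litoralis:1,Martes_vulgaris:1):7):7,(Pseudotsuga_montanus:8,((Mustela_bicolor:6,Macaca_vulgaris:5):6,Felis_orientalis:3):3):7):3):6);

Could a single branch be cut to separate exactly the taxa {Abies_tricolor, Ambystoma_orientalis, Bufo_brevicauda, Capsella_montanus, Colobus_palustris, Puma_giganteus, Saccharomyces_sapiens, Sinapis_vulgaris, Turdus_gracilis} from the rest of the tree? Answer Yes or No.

The most recent common ancestor of these taxa subtends (Bufo_brevicauda,(Ambystoma_orientalis,(Sinapis_vulgaris,Capsella_montanus,(Puma_giganteus,Turdus_gracilis))),((Abies_tricolor,Saccharomyces_sapiens),Colobus_palustris)).
That clade has exactly 9 tips — every listed taxon and nothing else — so the group is monophyletic.

Yes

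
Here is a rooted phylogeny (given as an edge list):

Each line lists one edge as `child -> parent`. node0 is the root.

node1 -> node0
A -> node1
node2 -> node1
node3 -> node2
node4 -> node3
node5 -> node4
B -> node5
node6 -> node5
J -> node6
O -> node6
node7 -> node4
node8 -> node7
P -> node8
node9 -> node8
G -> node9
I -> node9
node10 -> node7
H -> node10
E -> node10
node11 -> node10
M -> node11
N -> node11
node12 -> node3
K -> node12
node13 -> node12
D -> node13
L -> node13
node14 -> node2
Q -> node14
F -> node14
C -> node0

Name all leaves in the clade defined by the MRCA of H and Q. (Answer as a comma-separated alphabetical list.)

Tracing H: it sits inside (H,E,(M,N)).
Tracing Q: it sits inside (Q,F).
The smallest clade enclosing both is ((((B,(J,O)),((P,(G,I)),(H,E,(M,N)))),(K,(D,L))),(Q,F)); the answer is its 15 terminal taxa in alphabetical order.

B, D, E, F, G, H, I, J, K, L, M, N, O, P, Q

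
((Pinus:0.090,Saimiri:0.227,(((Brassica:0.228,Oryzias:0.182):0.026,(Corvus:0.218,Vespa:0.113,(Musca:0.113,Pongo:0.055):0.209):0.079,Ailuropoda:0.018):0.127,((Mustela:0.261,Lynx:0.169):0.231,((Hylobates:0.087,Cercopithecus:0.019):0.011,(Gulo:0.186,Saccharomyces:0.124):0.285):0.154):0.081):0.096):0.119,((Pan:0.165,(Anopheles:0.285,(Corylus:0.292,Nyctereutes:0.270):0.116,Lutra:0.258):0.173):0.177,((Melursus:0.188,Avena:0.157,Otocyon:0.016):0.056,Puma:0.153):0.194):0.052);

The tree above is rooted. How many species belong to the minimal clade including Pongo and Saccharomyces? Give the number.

The MRCA of Pongo and Saccharomyces is the node subtending (((Brassica,Oryzias),(Corvus,Vespa,(Musca,Pongo)),Ailuropoda),((Mustela,Lynx),((Hylobates,Cercopithecus),(Gulo,Saccharomyces)))).
That clade contains 13 terminal taxa: Ailuropoda, Brassica, Cercopithecus, Corvus, Gulo, Hylobates, Lynx, Musca, Mustela, Oryzias, Pongo, Saccharomyces, Vespa.

13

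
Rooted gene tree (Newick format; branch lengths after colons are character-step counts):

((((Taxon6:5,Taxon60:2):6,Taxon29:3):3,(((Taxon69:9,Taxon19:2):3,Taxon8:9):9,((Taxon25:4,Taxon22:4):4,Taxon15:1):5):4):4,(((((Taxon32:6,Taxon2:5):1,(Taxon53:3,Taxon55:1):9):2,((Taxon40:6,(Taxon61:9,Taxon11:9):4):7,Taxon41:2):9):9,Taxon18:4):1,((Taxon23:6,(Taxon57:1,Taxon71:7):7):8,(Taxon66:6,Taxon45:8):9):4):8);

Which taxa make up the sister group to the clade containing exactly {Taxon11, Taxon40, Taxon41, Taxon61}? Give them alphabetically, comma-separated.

Taxon2, Taxon32, Taxon53, Taxon55

The clade containing exactly {Taxon11, Taxon40, Taxon41, Taxon61} attaches to the tree at the node subtending (((Taxon32,Taxon2),(Taxon53,Taxon55)),((Taxon40,(Taxon61,Taxon11)),Taxon41)).
The other lineage descending from that same node — the sister group — is ((Taxon32,Taxon2),(Taxon53,Taxon55)); its 4 tips in alphabetical order are the answer.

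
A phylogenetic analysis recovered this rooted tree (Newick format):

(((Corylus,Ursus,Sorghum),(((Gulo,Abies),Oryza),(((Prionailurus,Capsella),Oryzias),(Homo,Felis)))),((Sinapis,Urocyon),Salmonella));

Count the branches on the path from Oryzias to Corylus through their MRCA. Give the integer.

The MRCA of Oryzias and Corylus is the node subtending ((Corylus,Ursus,Sorghum),(((Gulo,Abies),Oryza),(((Prionailurus,Capsella),Oryzias),(Homo,Felis)))).
From Oryzias up to that node: 4 branches. From Corylus up to the same node: 2 branches. Total: 4 + 2 = 6.

6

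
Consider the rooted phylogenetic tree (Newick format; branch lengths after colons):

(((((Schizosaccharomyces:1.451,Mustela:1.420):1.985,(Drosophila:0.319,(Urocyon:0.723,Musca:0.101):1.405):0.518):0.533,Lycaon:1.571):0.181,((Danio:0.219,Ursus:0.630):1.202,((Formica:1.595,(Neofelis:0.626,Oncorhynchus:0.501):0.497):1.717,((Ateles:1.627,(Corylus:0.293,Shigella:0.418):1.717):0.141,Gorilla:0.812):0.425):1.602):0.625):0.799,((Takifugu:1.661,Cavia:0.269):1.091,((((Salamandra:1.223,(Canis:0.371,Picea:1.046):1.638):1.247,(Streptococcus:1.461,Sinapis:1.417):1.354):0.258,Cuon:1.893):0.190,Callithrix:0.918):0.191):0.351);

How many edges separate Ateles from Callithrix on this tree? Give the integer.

9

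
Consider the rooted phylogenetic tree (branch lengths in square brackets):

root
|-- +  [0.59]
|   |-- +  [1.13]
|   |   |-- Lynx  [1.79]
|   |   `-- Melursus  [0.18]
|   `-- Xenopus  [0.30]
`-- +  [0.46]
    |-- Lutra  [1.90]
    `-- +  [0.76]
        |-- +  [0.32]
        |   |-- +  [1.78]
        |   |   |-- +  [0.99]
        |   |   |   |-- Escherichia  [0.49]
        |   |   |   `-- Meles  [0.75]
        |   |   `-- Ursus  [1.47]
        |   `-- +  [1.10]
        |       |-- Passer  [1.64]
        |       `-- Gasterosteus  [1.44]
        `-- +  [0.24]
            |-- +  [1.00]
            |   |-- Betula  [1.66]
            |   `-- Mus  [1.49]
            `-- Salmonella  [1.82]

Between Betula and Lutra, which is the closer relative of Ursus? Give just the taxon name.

The MRCA of Ursus and Betula subtends ((((Escherichia,Meles),Ursus),(Passer,Gasterosteus)),((Betula,Mus),Salmonella)) (8 taxa).
The MRCA of Ursus and Lutra subtends (Lutra,((((Escherichia,Meles),Ursus),(Passer,Gasterosteus)),((Betula,Mus),Salmonella))) (9 taxa).
The first is nested inside the second, so Ursus shares a more recent common ancestor with Betula.

Betula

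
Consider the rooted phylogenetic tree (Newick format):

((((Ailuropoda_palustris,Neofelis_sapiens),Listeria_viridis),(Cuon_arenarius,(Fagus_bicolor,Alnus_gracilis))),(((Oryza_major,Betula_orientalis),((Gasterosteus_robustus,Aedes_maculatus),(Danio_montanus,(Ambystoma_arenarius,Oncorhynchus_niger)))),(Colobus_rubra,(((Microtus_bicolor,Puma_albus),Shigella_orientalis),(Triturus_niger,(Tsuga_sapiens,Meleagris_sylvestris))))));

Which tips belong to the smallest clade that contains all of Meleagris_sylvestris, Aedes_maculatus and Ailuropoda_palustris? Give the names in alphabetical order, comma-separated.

Aedes_maculatus, Ailuropoda_palustris, Alnus_gracilis, Ambystoma_arenarius, Betula_orientalis, Colobus_rubra, Cuon_arenarius, Danio_montanus, Fagus_bicolor, Gasterosteus_robustus, Listeria_viridis, Meleagris_sylvestris, Microtus_bicolor, Neofelis_sapiens, Oncorhynchus_niger, Oryza_major, Puma_albus, Shigella_orientalis, Triturus_niger, Tsuga_sapiens

Tracing Meleagris_sylvestris: it sits inside (Tsuga_sapiens,Meleagris_sylvestris).
Tracing Aedes_maculatus: it sits inside (Gasterosteus_robustus,Aedes_maculatus).
Tracing Ailuropoda_palustris: it sits inside (Ailuropoda_palustris,Neofelis_sapiens).
The smallest clade enclosing all 3 is the whole tree (their MRCA is the root), so the answer is all 20 tips in alphabetical order.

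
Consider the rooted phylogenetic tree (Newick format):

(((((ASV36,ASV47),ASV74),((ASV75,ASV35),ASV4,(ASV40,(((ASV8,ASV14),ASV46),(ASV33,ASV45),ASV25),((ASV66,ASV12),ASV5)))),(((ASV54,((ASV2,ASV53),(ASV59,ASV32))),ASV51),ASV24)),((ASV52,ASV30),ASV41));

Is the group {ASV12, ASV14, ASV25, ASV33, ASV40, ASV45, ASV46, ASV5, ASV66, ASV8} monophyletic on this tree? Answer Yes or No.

Yes

The most recent common ancestor of these taxa subtends (ASV40,(((ASV8,ASV14),ASV46),(ASV33,ASV45),ASV25),((ASV66,ASV12),ASV5)).
That clade has exactly 10 tips — every listed taxon and nothing else — so the group is monophyletic.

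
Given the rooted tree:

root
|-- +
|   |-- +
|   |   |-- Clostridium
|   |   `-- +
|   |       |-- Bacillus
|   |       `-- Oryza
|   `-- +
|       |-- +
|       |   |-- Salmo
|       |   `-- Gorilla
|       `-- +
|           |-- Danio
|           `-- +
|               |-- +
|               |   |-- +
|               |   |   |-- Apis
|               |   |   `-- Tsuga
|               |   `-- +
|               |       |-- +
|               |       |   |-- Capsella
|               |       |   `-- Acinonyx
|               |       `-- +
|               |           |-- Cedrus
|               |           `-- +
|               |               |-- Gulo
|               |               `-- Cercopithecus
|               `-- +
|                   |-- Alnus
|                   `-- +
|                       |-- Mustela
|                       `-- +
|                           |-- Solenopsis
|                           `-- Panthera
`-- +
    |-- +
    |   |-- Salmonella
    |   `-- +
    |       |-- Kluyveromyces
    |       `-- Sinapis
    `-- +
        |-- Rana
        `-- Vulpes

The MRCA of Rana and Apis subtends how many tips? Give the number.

22

The MRCA of Rana and Apis is the root, so the clade is the entire tree.
That clade contains 22 terminal taxa: Acinonyx, Alnus, Apis, Bacillus, Capsella, Cedrus, Cercopithecus, Clostridium, Danio, Gorilla, Gulo, Kluyveromyces, Mustela, Oryza, Panthera, Rana, Salmo, Salmonella, Sinapis, Solenopsis, Tsuga, Vulpes.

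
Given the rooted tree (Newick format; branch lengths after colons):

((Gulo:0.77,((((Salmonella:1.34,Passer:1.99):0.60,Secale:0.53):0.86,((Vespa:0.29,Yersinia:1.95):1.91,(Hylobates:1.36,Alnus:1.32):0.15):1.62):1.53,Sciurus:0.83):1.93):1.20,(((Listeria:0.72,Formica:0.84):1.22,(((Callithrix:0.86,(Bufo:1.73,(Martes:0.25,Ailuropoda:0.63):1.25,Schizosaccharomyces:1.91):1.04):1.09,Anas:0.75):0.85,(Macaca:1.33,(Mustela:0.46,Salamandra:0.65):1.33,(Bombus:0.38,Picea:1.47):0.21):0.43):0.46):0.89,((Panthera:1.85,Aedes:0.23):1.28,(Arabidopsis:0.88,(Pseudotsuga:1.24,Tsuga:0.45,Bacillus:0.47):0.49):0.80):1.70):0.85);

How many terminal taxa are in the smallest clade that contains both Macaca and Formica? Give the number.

13

The MRCA of Macaca and Formica is the node subtending ((Listeria,Formica),(((Callithrix,(Bufo,(Martes,Ailuropoda),Schizosaccharomyces)),Anas),(Macaca,(Mustela,Salamandra),(Bombus,Picea)))).
That clade contains 13 terminal taxa: Ailuropoda, Anas, Bombus, Bufo, Callithrix, Formica, Listeria, Macaca, Martes, Mustela, Picea, Salamandra, Schizosaccharomyces.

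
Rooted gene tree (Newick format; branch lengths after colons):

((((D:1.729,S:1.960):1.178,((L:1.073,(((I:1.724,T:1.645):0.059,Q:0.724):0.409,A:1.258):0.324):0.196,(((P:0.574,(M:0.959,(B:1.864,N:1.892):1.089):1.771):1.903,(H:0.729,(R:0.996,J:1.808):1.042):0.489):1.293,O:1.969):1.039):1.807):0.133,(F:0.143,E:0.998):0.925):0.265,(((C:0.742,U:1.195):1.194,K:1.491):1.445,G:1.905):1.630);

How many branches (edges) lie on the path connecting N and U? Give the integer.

The MRCA of N and U is the root of the tree.
From N up to that node: 9 branches. From U up to the same node: 4 branches. Total: 9 + 4 = 13.

13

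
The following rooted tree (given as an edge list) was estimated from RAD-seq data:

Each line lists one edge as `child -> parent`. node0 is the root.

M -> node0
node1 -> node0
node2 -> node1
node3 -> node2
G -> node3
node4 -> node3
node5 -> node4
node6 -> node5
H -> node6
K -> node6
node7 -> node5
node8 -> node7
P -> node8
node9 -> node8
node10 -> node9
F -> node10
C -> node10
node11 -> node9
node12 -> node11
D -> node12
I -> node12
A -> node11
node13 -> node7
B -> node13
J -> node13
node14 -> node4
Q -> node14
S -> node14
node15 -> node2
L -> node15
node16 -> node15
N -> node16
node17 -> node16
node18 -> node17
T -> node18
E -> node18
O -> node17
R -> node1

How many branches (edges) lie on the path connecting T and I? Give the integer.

The MRCA of T and I is the node subtending ((G,(((H,K),((P,((F,C),((D,I),A))),(B,J))),(Q,S))),(L,(N,((T,E),O)))).
From T up to that node: 5 branches. From I up to the same node: 9 branches. Total: 5 + 9 = 14.

14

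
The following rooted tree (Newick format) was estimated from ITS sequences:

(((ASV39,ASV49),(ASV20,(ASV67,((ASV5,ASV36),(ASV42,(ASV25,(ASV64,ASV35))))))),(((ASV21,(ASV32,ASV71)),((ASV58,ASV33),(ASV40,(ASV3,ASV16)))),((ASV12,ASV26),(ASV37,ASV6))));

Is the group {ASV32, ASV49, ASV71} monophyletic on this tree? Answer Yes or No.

The MRCA of the listed taxa is the root, so the smallest clade containing them is the whole tree.
That clade also contains ASV12, ASV16, ASV20, ASV21, ASV25, ASV26, ASV3, ASV33, ASV35, ASV36, ASV37, ASV39, ASV40, ASV42, ASV5, ASV58, ASV6, ASV64, ASV67, which are not in the proposed group, so the group is not monophyletic.

No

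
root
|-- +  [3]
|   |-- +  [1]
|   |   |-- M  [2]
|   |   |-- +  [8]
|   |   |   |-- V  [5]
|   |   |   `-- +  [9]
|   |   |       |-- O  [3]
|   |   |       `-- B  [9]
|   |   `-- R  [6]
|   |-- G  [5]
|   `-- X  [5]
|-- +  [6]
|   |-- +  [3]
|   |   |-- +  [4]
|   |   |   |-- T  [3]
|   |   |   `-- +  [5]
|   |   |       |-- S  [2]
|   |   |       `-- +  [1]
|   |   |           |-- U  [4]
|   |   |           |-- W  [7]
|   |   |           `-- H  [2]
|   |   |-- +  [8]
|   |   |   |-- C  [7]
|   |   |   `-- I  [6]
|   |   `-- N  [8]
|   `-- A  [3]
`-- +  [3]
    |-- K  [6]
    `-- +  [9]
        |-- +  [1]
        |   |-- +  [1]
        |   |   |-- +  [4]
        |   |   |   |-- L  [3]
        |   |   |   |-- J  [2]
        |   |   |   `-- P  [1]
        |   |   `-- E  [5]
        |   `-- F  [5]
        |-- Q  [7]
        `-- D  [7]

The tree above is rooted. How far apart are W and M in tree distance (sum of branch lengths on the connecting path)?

The path runs W → … → MRCA → … → M; the MRCA is the root of the tree.
Branch lengths along that path: 7 + 1 + 5 + 4 + 3 + 6 + 3 + 1 + 2 = 32.

32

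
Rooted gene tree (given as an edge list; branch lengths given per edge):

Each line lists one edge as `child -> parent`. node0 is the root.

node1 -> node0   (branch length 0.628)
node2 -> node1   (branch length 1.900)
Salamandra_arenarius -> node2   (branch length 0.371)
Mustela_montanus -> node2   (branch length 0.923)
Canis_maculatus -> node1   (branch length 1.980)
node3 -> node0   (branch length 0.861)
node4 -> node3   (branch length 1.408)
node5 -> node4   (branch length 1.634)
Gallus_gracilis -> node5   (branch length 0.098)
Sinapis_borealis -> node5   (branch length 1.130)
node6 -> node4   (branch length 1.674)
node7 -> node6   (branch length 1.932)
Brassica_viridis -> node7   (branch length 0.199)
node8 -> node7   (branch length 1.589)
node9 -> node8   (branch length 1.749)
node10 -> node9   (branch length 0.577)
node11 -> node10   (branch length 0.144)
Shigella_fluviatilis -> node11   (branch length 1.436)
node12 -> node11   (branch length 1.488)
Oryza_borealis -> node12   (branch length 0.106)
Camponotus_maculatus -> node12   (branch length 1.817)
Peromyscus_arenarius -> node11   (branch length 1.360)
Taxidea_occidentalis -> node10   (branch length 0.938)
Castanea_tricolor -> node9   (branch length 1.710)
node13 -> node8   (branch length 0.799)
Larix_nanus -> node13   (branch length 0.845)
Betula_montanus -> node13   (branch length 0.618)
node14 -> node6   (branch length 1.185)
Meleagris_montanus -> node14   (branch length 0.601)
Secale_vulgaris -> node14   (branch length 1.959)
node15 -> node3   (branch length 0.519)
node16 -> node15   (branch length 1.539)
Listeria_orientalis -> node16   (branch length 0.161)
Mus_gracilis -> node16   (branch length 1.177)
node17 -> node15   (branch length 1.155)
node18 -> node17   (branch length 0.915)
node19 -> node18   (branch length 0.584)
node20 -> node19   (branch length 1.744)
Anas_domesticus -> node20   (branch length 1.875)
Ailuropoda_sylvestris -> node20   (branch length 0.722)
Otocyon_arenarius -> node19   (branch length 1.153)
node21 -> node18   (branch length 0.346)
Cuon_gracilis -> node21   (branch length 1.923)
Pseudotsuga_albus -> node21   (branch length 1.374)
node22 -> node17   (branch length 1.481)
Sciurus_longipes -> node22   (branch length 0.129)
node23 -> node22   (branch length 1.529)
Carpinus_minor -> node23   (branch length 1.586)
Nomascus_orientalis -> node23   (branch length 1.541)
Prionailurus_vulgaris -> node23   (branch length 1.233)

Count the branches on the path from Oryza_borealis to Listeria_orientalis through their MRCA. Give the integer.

12

The MRCA of Oryza_borealis and Listeria_orientalis is the node subtending (((Gallus_gracilis,Sinapis_borealis),((Brassica_viridis,((((Shigella_fluviatilis,(Oryza_borealis,Camponotus_maculatus),Peromyscus_arenarius),Taxidea_occidentalis),Castanea_tricolor),(Larix_nanus,Betula_montanus))),(Meleagris_montanus,Secale_vulgaris))),((Listeria_orientalis,Mus_gracilis),((((Anas_domesticus,Ailuropoda_sylvestris),Otocyon_arenarius),(Cuon_gracilis,Pseudotsuga_albus)),(Sciurus_longipes,(Carpinus_minor,Nomascus_orientalis,Prionailurus_vulgaris))))).
From Oryza_borealis up to that node: 9 branches. From Listeria_orientalis up to the same node: 3 branches. Total: 9 + 3 = 12.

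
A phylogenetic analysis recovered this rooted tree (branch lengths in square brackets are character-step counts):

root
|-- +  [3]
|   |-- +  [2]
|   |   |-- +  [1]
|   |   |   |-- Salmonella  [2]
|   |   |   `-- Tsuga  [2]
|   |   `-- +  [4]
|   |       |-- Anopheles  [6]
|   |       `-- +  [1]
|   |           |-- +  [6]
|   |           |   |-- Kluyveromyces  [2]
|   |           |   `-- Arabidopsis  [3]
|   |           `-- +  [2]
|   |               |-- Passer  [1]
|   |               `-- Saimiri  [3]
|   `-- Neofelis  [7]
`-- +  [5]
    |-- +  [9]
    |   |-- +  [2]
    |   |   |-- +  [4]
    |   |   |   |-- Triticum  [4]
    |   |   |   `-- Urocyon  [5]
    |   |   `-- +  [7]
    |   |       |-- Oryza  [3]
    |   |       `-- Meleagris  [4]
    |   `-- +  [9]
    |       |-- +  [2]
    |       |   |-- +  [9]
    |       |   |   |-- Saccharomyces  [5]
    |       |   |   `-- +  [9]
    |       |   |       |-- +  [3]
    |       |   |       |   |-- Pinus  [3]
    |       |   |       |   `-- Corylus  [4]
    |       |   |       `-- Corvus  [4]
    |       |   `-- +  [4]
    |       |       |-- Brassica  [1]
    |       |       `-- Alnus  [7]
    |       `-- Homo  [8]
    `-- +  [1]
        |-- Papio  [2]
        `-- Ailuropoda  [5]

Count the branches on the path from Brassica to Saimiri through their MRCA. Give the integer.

The MRCA of Brassica and Saimiri is the root of the tree.
From Brassica up to that node: 6 branches. From Saimiri up to the same node: 6 branches. Total: 6 + 6 = 12.

12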